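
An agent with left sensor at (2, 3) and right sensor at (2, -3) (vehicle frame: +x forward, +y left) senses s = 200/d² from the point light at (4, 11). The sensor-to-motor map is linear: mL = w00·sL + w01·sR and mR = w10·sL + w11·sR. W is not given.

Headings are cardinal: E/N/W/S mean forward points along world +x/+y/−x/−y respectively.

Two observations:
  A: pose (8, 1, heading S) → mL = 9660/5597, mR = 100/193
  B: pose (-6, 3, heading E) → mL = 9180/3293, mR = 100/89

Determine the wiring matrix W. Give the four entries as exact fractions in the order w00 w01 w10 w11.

obs A: pose=(8,1,S) → sL=200/193, sR=40/29, mL=9660/5597, mR=100/193
obs B: pose=(-6,3,E) → sL=200/89, sR=40/37, mL=9180/3293, mR=100/89
sensor matrix S = [[200/193, 40/29], [200/89, 40/37]]; det S = -36480000/18430921
solve [mL_A; mL_B] = S·[w00; w01] and [mR_A; mR_B] = S·[w10; w11]:
  w00 = 1, w01 = 1/2, w10 = 1/2, w11 = 0

1 1/2 1/2 0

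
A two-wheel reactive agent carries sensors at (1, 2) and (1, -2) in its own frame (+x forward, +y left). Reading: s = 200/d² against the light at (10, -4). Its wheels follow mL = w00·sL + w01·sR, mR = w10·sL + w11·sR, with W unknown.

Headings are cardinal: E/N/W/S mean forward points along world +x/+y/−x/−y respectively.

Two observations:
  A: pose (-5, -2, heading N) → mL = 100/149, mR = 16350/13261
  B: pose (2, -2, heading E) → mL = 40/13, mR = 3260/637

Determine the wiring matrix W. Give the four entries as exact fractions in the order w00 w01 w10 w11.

1 0 1 1/2

obs A: pose=(-5,-2,N) → sL=100/149, sR=100/89, mL=100/149, mR=16350/13261
obs B: pose=(2,-2,E) → sL=40/13, sR=200/49, mL=40/13, mR=3260/637
sensor matrix S = [[100/149, 100/89], [40/13, 200/49]]; det S = -6064000/8447257
solve [mL_A; mL_B] = S·[w00; w01] and [mR_A; mR_B] = S·[w10; w11]:
  w00 = 1, w01 = 0, w10 = 1, w11 = 1/2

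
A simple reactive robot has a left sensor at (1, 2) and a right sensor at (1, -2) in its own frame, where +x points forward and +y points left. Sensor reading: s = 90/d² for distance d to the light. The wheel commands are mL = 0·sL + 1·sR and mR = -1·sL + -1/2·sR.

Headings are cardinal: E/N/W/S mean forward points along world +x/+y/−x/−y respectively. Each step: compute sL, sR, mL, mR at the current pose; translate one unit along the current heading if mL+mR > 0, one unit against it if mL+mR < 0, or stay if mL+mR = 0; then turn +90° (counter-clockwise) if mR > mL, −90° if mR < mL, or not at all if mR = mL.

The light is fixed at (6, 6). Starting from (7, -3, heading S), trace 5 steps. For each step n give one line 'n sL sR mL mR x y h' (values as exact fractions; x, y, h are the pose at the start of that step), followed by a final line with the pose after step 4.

0 90/109 90/101 90/101 -13995/11009 7 -3 S
1 9/10 5/2 5/2 -43/20 7 -2 W
2 90/53 90/53 90/53 -135/53 6 -2 N
3 9/5 45/61 45/61 -1323/610 6 -3 E
4 90/101 90/109 90/109 -14355/11009 5 -3 S
final 5 -2 W

n=0: pose=(7,-3,S); sL=90/109, sR=90/101; mL=90/101, mR=-13995/11009; mL+mR=-4185/11009 → advance -1; mR−mL=-23805/11009 → turn -1·90°
n=1: pose=(7,-2,W); sL=9/10, sR=5/2; mL=5/2, mR=-43/20; mL+mR=7/20 → advance +1; mR−mL=-93/20 → turn -1·90°
n=2: pose=(6,-2,N); sL=90/53, sR=90/53; mL=90/53, mR=-135/53; mL+mR=-45/53 → advance -1; mR−mL=-225/53 → turn -1·90°
n=3: pose=(6,-3,E); sL=9/5, sR=45/61; mL=45/61, mR=-1323/610; mL+mR=-873/610 → advance -1; mR−mL=-1773/610 → turn -1·90°
n=4: pose=(5,-3,S); sL=90/101, sR=90/109; mL=90/109, mR=-14355/11009; mL+mR=-5265/11009 → advance -1; mR−mL=-23445/11009 → turn -1·90°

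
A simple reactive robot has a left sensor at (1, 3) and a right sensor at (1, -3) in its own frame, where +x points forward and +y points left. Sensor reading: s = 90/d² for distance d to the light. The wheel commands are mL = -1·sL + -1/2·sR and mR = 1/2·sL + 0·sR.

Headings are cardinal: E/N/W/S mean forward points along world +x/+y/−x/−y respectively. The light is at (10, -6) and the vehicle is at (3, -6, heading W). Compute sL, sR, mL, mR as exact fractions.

90/73 90/73 -135/73 45/73

left sensor world pos  = (2, -9); dL² = 73
right sensor world pos = (2, -3); dR² = 73
sL = 90/73 = 90/73
sR = 90/73 = 90/73
mL = -1·sL + -1/2·sR = -135/73
mR = 1/2·sL + 0·sR = 45/73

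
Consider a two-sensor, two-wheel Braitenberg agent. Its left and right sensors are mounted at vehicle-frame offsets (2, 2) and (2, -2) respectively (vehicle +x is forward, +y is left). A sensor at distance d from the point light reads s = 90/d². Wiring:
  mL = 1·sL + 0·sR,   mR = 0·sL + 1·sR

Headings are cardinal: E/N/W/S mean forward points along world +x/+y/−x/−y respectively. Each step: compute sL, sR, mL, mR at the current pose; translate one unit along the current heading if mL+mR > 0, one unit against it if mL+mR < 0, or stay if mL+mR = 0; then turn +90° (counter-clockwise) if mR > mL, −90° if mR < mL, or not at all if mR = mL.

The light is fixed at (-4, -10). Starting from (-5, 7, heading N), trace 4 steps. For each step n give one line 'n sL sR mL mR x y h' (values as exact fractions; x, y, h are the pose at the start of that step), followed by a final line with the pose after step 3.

n=0: pose=(-5,7,N); sL=9/37, sR=45/181; mL=9/37, mR=45/181; mL+mR=3294/6697 → advance +1; mR−mL=36/6697 → turn +1·90°
n=1: pose=(-5,8,W); sL=18/53, sR=90/409; mL=18/53, mR=90/409; mL+mR=12132/21677 → advance +1; mR−mL=-2592/21677 → turn -1·90°
n=2: pose=(-6,8,N); sL=45/208, sR=9/40; mL=45/208, mR=9/40; mL+mR=459/1040 → advance +1; mR−mL=9/1040 → turn +1·90°
n=3: pose=(-6,9,W); sL=18/61, sR=90/457; mL=18/61, mR=90/457; mL+mR=13716/27877 → advance +1; mR−mL=-2736/27877 → turn -1·90°

0 9/37 45/181 9/37 45/181 -5 7 N
1 18/53 90/409 18/53 90/409 -5 8 W
2 45/208 9/40 45/208 9/40 -6 8 N
3 18/61 90/457 18/61 90/457 -6 9 W
final -7 9 N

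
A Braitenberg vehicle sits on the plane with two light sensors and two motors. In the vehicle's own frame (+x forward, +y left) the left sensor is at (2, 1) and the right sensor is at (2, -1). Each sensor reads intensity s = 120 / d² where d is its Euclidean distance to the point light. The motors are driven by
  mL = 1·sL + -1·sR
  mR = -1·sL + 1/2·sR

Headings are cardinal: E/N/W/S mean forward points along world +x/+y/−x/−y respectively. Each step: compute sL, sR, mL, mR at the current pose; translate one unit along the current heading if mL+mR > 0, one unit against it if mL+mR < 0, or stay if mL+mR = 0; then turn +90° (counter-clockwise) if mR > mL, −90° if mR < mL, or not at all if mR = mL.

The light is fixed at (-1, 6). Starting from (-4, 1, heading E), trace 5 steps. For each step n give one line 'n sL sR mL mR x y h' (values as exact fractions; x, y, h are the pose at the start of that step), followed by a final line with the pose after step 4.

0 120/17 120/37 2400/629 -3420/629 -4 1 E
1 60/29 60/37 480/1073 -1350/1073 -5 1 S
2 120/61 8/3 -128/183 -116/183 -5 2 W
3 3 30/13 9/13 -24/13 -4 2 S
4 120/41 120/29 -1440/1189 -1020/1189 -4 3 W
final -3 3 S

n=0: pose=(-4,1,E); sL=120/17, sR=120/37; mL=2400/629, mR=-3420/629; mL+mR=-60/37 → advance -1; mR−mL=-5820/629 → turn -1·90°
n=1: pose=(-5,1,S); sL=60/29, sR=60/37; mL=480/1073, mR=-1350/1073; mL+mR=-30/37 → advance -1; mR−mL=-1830/1073 → turn -1·90°
n=2: pose=(-5,2,W); sL=120/61, sR=8/3; mL=-128/183, mR=-116/183; mL+mR=-4/3 → advance -1; mR−mL=4/61 → turn +1·90°
n=3: pose=(-4,2,S); sL=3, sR=30/13; mL=9/13, mR=-24/13; mL+mR=-15/13 → advance -1; mR−mL=-33/13 → turn -1·90°
n=4: pose=(-4,3,W); sL=120/41, sR=120/29; mL=-1440/1189, mR=-1020/1189; mL+mR=-60/29 → advance -1; mR−mL=420/1189 → turn +1·90°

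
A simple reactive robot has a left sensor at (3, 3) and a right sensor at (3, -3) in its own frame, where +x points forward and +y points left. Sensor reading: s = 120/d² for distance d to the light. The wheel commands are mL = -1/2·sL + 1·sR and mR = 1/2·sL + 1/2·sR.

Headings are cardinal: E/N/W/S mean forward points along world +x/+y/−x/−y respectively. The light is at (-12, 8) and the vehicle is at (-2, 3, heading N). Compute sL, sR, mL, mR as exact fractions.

left sensor world pos  = (-5, 6); dL² = 53
right sensor world pos = (1, 6); dR² = 173
sL = 120/53 = 120/53
sR = 120/173 = 120/173
mL = -1/2·sL + 1·sR = -4020/9169
mR = 1/2·sL + 1/2·sR = 13560/9169

120/53 120/173 -4020/9169 13560/9169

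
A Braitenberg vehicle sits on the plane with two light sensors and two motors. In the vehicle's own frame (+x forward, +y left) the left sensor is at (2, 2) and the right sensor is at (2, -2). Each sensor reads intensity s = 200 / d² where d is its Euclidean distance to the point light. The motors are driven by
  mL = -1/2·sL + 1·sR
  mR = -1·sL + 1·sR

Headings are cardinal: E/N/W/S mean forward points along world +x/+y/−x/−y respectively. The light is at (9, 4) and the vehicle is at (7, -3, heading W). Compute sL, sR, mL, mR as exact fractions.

200/97 200/41 15300/3977 11200/3977

left sensor world pos  = (5, -5); dL² = 97
right sensor world pos = (5, -1); dR² = 41
sL = 200/97 = 200/97
sR = 200/41 = 200/41
mL = -1/2·sL + 1·sR = 15300/3977
mR = -1·sL + 1·sR = 11200/3977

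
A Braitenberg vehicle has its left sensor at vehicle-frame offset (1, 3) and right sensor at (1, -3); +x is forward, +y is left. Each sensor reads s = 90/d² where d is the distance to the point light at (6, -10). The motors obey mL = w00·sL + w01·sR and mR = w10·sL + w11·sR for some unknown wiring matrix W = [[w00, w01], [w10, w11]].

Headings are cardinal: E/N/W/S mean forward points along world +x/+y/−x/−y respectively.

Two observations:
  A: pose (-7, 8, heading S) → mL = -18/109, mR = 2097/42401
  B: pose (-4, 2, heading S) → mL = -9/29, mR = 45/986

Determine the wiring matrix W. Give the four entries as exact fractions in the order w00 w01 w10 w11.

0 -1 -1/2 1

obs A: pose=(-7,8,S) → sL=90/389, sR=18/109, mL=-18/109, mR=2097/42401
obs B: pose=(-4,2,S) → sL=9/17, sR=9/29, mL=-9/29, mR=45/986
sensor matrix S = [[90/389, 18/109], [9/17, 9/29]]; det S = -326592/20903693
solve [mL_A; mL_B] = S·[w00; w01] and [mR_A; mR_B] = S·[w10; w11]:
  w00 = 0, w01 = -1, w10 = -1/2, w11 = 1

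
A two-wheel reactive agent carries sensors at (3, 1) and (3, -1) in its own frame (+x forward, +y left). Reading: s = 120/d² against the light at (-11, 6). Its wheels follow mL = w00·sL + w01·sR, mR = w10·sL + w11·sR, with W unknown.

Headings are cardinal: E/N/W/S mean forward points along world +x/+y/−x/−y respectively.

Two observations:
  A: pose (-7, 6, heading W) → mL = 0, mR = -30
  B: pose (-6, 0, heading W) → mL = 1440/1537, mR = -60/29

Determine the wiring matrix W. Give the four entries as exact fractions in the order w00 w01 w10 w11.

obs A: pose=(-7,6,W) → sL=60, sR=60, mL=0, mR=-30
obs B: pose=(-6,0,W) → sL=120/53, sR=120/29, mL=1440/1537, mR=-60/29
sensor matrix S = [[60, 60], [120/53, 120/29]]; det S = 172800/1537
solve [mL_A; mL_B] = S·[w00; w01] and [mR_A; mR_B] = S·[w10; w11]:
  w00 = -1/2, w01 = 1/2, w10 = 0, w11 = -1/2

-1/2 1/2 0 -1/2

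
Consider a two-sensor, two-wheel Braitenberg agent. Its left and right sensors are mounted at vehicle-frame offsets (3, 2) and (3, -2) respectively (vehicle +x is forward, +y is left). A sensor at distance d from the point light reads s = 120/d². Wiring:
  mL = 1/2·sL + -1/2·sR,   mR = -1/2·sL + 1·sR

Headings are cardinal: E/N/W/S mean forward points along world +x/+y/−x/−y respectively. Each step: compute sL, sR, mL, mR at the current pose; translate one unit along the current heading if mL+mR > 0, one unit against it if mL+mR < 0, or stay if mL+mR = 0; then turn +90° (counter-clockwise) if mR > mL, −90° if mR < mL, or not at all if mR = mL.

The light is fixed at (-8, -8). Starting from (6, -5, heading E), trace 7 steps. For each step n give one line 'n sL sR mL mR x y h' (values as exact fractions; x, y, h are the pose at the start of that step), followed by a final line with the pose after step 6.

n=0: pose=(6,-5,E); sL=60/157, sR=12/29; mL=-72/4553, mR=1014/4553; mL+mR=6/29 → advance +1; mR−mL=1086/4553 → turn +1·90°
n=1: pose=(7,-5,N); sL=24/41, sR=24/65; mL=288/2665, mR=204/2665; mL+mR=12/65 → advance +1; mR−mL=-84/2665 → turn -1·90°
n=2: pose=(7,-4,E); sL=1/3, sR=15/41; mL=-2/123, mR=49/246; mL+mR=15/82 → advance +1; mR−mL=53/246 → turn +1·90°
n=3: pose=(8,-4,N); sL=24/49, sR=120/373; mL=1536/18277, mR=1404/18277; mL+mR=60/373 → advance +1; mR−mL=-132/18277 → turn -1·90°
n=4: pose=(8,-3,E); sL=12/41, sR=12/37; mL=-24/1517, mR=270/1517; mL+mR=6/37 → advance +1; mR−mL=294/1517 → turn +1·90°
n=5: pose=(9,-3,N); sL=120/289, sR=24/85; mL=96/1445, mR=108/1445; mL+mR=12/85 → advance +1; mR−mL=12/1445 → turn +1·90°
n=6: pose=(9,-2,W); sL=30/53, sR=6/13; mL=36/689, mR=123/689; mL+mR=3/13 → advance +1; mR−mL=87/689 → turn +1·90°

0 60/157 12/29 -72/4553 1014/4553 6 -5 E
1 24/41 24/65 288/2665 204/2665 7 -5 N
2 1/3 15/41 -2/123 49/246 7 -4 E
3 24/49 120/373 1536/18277 1404/18277 8 -4 N
4 12/41 12/37 -24/1517 270/1517 8 -3 E
5 120/289 24/85 96/1445 108/1445 9 -3 N
6 30/53 6/13 36/689 123/689 9 -2 W
final 8 -2 S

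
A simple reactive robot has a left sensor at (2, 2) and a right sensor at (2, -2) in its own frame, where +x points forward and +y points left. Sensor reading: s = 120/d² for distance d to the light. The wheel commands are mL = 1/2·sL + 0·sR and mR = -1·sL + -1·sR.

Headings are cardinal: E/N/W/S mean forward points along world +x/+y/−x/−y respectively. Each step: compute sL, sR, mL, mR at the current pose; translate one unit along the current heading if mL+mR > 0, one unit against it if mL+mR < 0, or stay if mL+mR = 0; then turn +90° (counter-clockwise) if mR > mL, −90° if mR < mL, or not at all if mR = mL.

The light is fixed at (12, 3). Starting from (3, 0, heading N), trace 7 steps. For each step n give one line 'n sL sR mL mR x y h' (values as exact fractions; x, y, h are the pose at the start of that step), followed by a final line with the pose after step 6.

n=0: pose=(3,0,N); sL=60/61, sR=12/5; mL=30/61, mR=-1032/305; mL+mR=-882/305 → advance -1; mR−mL=-1182/305 → turn -1·90°
n=1: pose=(3,-1,E); sL=120/53, sR=24/17; mL=60/53, mR=-3312/901; mL+mR=-2292/901 → advance -1; mR−mL=-4332/901 → turn -1·90°
n=2: pose=(2,-1,S); sL=6/5, sR=2/3; mL=3/5, mR=-28/15; mL+mR=-19/15 → advance -1; mR−mL=-37/15 → turn -1·90°
n=3: pose=(2,0,W); sL=120/169, sR=24/29; mL=60/169, mR=-7536/4901; mL+mR=-5796/4901 → advance -1; mR−mL=-9276/4901 → turn -1·90°
n=4: pose=(3,0,N); sL=60/61, sR=12/5; mL=30/61, mR=-1032/305; mL+mR=-882/305 → advance -1; mR−mL=-1182/305 → turn -1·90°
n=5: pose=(3,-1,E); sL=120/53, sR=24/17; mL=60/53, mR=-3312/901; mL+mR=-2292/901 → advance -1; mR−mL=-4332/901 → turn -1·90°
n=6: pose=(2,-1,S); sL=6/5, sR=2/3; mL=3/5, mR=-28/15; mL+mR=-19/15 → advance -1; mR−mL=-37/15 → turn -1·90°

0 60/61 12/5 30/61 -1032/305 3 0 N
1 120/53 24/17 60/53 -3312/901 3 -1 E
2 6/5 2/3 3/5 -28/15 2 -1 S
3 120/169 24/29 60/169 -7536/4901 2 0 W
4 60/61 12/5 30/61 -1032/305 3 0 N
5 120/53 24/17 60/53 -3312/901 3 -1 E
6 6/5 2/3 3/5 -28/15 2 -1 S
final 2 0 W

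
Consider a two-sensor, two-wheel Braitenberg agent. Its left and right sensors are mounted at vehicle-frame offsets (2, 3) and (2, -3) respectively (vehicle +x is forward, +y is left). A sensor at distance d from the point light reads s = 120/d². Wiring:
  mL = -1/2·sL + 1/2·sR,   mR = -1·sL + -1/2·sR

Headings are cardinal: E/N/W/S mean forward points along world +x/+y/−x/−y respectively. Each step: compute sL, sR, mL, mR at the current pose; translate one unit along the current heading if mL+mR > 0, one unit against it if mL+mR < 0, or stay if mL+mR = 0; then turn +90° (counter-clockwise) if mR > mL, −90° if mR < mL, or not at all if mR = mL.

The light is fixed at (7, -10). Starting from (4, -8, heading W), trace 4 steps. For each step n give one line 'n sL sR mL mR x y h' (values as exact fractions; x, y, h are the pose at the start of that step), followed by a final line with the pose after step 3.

0 60/13 12/5 -72/65 -378/65 4 -8 W
1 120/41 120/17 1440/697 -4500/697 5 -8 N
2 15/2 30 45/4 -45/2 5 -9 E
3 120 120/37 -2160/37 -4500/37 4 -9 S
final 4 -8 W

n=0: pose=(4,-8,W); sL=60/13, sR=12/5; mL=-72/65, mR=-378/65; mL+mR=-90/13 → advance -1; mR−mL=-306/65 → turn -1·90°
n=1: pose=(5,-8,N); sL=120/41, sR=120/17; mL=1440/697, mR=-4500/697; mL+mR=-180/41 → advance -1; mR−mL=-5940/697 → turn -1·90°
n=2: pose=(5,-9,E); sL=15/2, sR=30; mL=45/4, mR=-45/2; mL+mR=-45/4 → advance -1; mR−mL=-135/4 → turn -1·90°
n=3: pose=(4,-9,S); sL=120, sR=120/37; mL=-2160/37, mR=-4500/37; mL+mR=-180 → advance -1; mR−mL=-2340/37 → turn -1·90°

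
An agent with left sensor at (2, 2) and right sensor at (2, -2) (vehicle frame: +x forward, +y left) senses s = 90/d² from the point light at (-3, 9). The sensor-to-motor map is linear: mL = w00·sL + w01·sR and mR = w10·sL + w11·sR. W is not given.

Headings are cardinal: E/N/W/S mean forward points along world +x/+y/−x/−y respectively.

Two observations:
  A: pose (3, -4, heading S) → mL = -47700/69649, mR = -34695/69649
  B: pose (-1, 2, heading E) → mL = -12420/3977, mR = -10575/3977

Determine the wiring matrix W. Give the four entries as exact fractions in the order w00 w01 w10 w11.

obs A: pose=(3,-4,S) → sL=90/289, sR=90/241, mL=-47700/69649, mR=-34695/69649
obs B: pose=(-1,2,E) → sL=90/41, sR=90/97, mL=-12420/3977, mR=-10575/3977
sensor matrix S = [[90/289, 90/241], [90/41, 90/97]]; det S = -147031200/276994073
solve [mL_A; mL_B] = S·[w00; w01] and [mR_A; mR_B] = S·[w10; w11]:
  w00 = -1, w01 = -1, w10 = -1, w11 = -1/2

-1 -1 -1 -1/2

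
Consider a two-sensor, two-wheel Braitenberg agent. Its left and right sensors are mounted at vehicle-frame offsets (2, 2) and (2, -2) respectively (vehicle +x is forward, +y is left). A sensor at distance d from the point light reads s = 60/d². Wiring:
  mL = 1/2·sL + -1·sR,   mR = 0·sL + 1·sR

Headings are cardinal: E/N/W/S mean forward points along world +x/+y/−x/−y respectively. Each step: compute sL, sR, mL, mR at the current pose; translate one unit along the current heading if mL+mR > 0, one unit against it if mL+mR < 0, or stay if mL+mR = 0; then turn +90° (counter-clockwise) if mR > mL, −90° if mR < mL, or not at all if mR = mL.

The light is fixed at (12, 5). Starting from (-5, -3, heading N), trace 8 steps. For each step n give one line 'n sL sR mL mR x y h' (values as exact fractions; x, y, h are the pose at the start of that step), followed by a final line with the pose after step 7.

0 60/397 20/87 -5330/34539 20/87 -5 -3 N
1 30/221 30/193 -3735/42653 30/193 -5 -2 W
2 60/337 60/481 -5790/162097 60/481 -6 -2 S
3 15/73 15/89 -855/12994 15/89 -6 -3 E
4 60/397 20/87 -5330/34539 20/87 -5 -3 N
5 30/221 30/193 -3735/42653 30/193 -5 -2 W
6 60/337 60/481 -5790/162097 60/481 -6 -2 S
7 15/73 15/89 -855/12994 15/89 -6 -3 E
final -5 -3 N

n=0: pose=(-5,-3,N); sL=60/397, sR=20/87; mL=-5330/34539, mR=20/87; mL+mR=30/397 → advance +1; mR−mL=13270/34539 → turn +1·90°
n=1: pose=(-5,-2,W); sL=30/221, sR=30/193; mL=-3735/42653, mR=30/193; mL+mR=15/221 → advance +1; mR−mL=10365/42653 → turn +1·90°
n=2: pose=(-6,-2,S); sL=60/337, sR=60/481; mL=-5790/162097, mR=60/481; mL+mR=30/337 → advance +1; mR−mL=26010/162097 → turn +1·90°
n=3: pose=(-6,-3,E); sL=15/73, sR=15/89; mL=-855/12994, mR=15/89; mL+mR=15/146 → advance +1; mR−mL=3045/12994 → turn +1·90°
n=4: pose=(-5,-3,N); sL=60/397, sR=20/87; mL=-5330/34539, mR=20/87; mL+mR=30/397 → advance +1; mR−mL=13270/34539 → turn +1·90°
n=5: pose=(-5,-2,W); sL=30/221, sR=30/193; mL=-3735/42653, mR=30/193; mL+mR=15/221 → advance +1; mR−mL=10365/42653 → turn +1·90°
n=6: pose=(-6,-2,S); sL=60/337, sR=60/481; mL=-5790/162097, mR=60/481; mL+mR=30/337 → advance +1; mR−mL=26010/162097 → turn +1·90°
n=7: pose=(-6,-3,E); sL=15/73, sR=15/89; mL=-855/12994, mR=15/89; mL+mR=15/146 → advance +1; mR−mL=3045/12994 → turn +1·90°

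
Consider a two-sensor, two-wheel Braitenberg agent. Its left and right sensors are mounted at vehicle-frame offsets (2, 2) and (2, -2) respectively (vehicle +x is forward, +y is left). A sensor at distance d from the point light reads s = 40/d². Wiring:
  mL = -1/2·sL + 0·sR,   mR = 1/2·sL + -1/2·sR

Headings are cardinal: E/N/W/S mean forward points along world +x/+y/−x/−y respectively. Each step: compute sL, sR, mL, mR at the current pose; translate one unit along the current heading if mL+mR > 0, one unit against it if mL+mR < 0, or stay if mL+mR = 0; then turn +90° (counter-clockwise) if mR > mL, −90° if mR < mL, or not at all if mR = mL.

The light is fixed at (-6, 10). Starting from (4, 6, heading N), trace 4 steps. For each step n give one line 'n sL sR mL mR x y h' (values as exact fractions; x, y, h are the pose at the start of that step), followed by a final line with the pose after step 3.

n=0: pose=(4,6,N); sL=10/17, sR=10/37; mL=-5/17, mR=100/629; mL+mR=-5/37 → advance -1; mR−mL=285/629 → turn +1·90°
n=1: pose=(4,5,W); sL=40/113, sR=40/73; mL=-20/113, mR=-800/8249; mL+mR=-20/73 → advance -1; mR−mL=660/8249 → turn +1·90°
n=2: pose=(5,5,S); sL=20/109, sR=4/13; mL=-10/109, mR=-88/1417; mL+mR=-2/13 → advance -1; mR−mL=42/1417 → turn +1·90°
n=3: pose=(5,6,E); sL=40/173, sR=8/41; mL=-20/173, mR=128/7093; mL+mR=-4/41 → advance -1; mR−mL=948/7093 → turn +1·90°

0 10/17 10/37 -5/17 100/629 4 6 N
1 40/113 40/73 -20/113 -800/8249 4 5 W
2 20/109 4/13 -10/109 -88/1417 5 5 S
3 40/173 8/41 -20/173 128/7093 5 6 E
final 4 6 N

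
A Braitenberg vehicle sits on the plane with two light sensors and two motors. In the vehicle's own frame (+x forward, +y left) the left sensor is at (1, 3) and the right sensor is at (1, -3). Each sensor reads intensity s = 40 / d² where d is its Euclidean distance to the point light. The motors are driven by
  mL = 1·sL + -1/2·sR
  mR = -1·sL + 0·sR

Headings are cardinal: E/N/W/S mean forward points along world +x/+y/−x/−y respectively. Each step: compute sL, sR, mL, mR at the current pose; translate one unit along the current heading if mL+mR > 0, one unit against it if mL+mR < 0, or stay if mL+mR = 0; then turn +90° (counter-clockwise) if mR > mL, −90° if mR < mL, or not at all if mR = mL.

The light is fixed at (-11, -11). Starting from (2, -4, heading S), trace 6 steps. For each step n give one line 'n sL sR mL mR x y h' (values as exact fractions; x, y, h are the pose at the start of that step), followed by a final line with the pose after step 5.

0 10/73 5/17 -25/2482 -10/73 2 -4 S
1 40/169 8/53 1444/8957 -40/169 2 -3 W
2 20/101 4/37 538/3737 -20/101 3 -3 N
3 8/65 40/241 628/15665 -8/65 3 -4 E
4 10/73 5/17 -25/2482 -10/73 2 -4 S
5 40/169 8/53 1444/8957 -40/169 2 -3 W
final 3 -3 N

n=0: pose=(2,-4,S); sL=10/73, sR=5/17; mL=-25/2482, mR=-10/73; mL+mR=-5/34 → advance -1; mR−mL=-315/2482 → turn -1·90°
n=1: pose=(2,-3,W); sL=40/169, sR=8/53; mL=1444/8957, mR=-40/169; mL+mR=-4/53 → advance -1; mR−mL=-3564/8957 → turn -1·90°
n=2: pose=(3,-3,N); sL=20/101, sR=4/37; mL=538/3737, mR=-20/101; mL+mR=-2/37 → advance -1; mR−mL=-1278/3737 → turn -1·90°
n=3: pose=(3,-4,E); sL=8/65, sR=40/241; mL=628/15665, mR=-8/65; mL+mR=-20/241 → advance -1; mR−mL=-2556/15665 → turn -1·90°
n=4: pose=(2,-4,S); sL=10/73, sR=5/17; mL=-25/2482, mR=-10/73; mL+mR=-5/34 → advance -1; mR−mL=-315/2482 → turn -1·90°
n=5: pose=(2,-3,W); sL=40/169, sR=8/53; mL=1444/8957, mR=-40/169; mL+mR=-4/53 → advance -1; mR−mL=-3564/8957 → turn -1·90°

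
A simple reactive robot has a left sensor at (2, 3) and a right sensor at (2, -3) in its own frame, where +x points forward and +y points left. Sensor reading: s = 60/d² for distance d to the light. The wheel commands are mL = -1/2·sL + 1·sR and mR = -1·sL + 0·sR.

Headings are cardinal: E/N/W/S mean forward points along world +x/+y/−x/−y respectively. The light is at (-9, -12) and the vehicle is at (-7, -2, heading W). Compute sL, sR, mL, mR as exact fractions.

60/49 60/169 -2130/8281 -60/49

left sensor world pos  = (-9, -5); dL² = 49
right sensor world pos = (-9, 1); dR² = 169
sL = 60/49 = 60/49
sR = 60/169 = 60/169
mL = -1/2·sL + 1·sR = -2130/8281
mR = -1·sL + 0·sR = -60/49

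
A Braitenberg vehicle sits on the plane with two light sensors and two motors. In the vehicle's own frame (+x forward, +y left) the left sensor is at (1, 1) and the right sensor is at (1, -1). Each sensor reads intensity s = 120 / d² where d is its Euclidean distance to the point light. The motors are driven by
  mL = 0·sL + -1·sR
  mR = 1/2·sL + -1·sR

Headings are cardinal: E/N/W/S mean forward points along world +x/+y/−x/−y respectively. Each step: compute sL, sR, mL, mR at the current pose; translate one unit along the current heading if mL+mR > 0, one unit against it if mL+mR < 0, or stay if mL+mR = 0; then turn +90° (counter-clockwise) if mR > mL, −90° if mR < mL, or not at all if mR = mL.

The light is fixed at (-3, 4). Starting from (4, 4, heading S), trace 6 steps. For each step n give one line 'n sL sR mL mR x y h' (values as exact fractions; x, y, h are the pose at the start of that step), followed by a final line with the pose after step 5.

0 24/13 120/37 -120/37 -1116/481 4 4 S
1 30/17 15/8 -15/8 -135/136 4 5 E
2 120/29 120/53 -120/53 -300/1537 3 5 N
3 60/13 60/13 -60/13 -30/13 3 4 W
4 24/13 120/37 -120/37 -1116/481 4 4 S
5 30/17 15/8 -15/8 -135/136 4 5 E
final 3 5 N

n=0: pose=(4,4,S); sL=24/13, sR=120/37; mL=-120/37, mR=-1116/481; mL+mR=-2676/481 → advance -1; mR−mL=12/13 → turn +1·90°
n=1: pose=(4,5,E); sL=30/17, sR=15/8; mL=-15/8, mR=-135/136; mL+mR=-195/68 → advance -1; mR−mL=15/17 → turn +1·90°
n=2: pose=(3,5,N); sL=120/29, sR=120/53; mL=-120/53, mR=-300/1537; mL+mR=-3780/1537 → advance -1; mR−mL=60/29 → turn +1·90°
n=3: pose=(3,4,W); sL=60/13, sR=60/13; mL=-60/13, mR=-30/13; mL+mR=-90/13 → advance -1; mR−mL=30/13 → turn +1·90°
n=4: pose=(4,4,S); sL=24/13, sR=120/37; mL=-120/37, mR=-1116/481; mL+mR=-2676/481 → advance -1; mR−mL=12/13 → turn +1·90°
n=5: pose=(4,5,E); sL=30/17, sR=15/8; mL=-15/8, mR=-135/136; mL+mR=-195/68 → advance -1; mR−mL=15/17 → turn +1·90°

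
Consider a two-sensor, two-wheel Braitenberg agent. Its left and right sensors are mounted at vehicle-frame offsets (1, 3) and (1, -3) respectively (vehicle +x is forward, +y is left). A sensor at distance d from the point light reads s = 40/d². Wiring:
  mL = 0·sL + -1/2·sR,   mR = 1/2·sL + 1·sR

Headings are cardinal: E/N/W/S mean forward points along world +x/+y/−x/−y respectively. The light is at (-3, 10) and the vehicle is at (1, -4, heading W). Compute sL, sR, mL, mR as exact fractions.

left sensor world pos  = (0, -7); dL² = 298
right sensor world pos = (0, -1); dR² = 130
sL = 40/298 = 20/149
sR = 40/130 = 4/13
mL = 0·sL + -1/2·sR = -2/13
mR = 1/2·sL + 1·sR = 726/1937

20/149 4/13 -2/13 726/1937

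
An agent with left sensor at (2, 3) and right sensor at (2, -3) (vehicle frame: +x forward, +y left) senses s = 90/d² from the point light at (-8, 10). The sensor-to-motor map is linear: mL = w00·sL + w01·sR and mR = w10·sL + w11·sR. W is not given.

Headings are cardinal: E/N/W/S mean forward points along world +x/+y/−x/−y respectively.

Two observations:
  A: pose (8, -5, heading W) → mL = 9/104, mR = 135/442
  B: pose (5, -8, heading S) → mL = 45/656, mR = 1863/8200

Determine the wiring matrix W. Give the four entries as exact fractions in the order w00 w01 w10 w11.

obs A: pose=(8,-5,W) → sL=9/52, sR=9/34, mL=9/104, mR=135/442
obs B: pose=(5,-8,S) → sL=45/328, sR=9/50, mL=45/656, mR=1863/8200
sensor matrix S = [[9/52, 9/34], [45/328, 9/50]]; det S = -18711/3624400
solve [mL_A; mL_B] = S·[w00; w01] and [mR_A; mR_B] = S·[w10; w11]:
  w00 = 1/2, w01 = 0, w10 = 1, w11 = 1/2

1/2 0 1 1/2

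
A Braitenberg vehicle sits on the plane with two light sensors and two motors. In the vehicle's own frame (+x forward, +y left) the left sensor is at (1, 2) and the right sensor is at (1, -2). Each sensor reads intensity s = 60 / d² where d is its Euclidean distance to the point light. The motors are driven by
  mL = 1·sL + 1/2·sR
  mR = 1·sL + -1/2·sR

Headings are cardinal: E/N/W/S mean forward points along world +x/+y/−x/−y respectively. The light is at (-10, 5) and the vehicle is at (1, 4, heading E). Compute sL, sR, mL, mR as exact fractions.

12/29 20/51 902/1479 322/1479

left sensor world pos  = (2, 6); dL² = 145
right sensor world pos = (2, 2); dR² = 153
sL = 60/145 = 12/29
sR = 60/153 = 20/51
mL = 1·sL + 1/2·sR = 902/1479
mR = 1·sL + -1/2·sR = 322/1479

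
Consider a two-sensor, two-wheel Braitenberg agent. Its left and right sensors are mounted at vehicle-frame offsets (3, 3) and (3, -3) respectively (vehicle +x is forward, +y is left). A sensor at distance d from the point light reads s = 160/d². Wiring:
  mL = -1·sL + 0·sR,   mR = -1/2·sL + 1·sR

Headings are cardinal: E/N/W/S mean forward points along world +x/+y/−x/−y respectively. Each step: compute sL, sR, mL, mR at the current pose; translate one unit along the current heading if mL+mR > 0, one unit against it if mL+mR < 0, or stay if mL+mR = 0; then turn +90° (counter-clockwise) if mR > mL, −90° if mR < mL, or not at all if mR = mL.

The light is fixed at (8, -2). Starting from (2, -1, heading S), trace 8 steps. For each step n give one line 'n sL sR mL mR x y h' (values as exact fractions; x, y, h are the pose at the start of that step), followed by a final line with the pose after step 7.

n=0: pose=(2,-1,S); sL=160/13, sR=32/17; mL=-160/13, mR=-944/221; mL+mR=-3664/221 → advance -1; mR−mL=1776/221 → turn +1·90°
n=1: pose=(2,0,E); sL=80/17, sR=16; mL=-80/17, mR=232/17; mL+mR=152/17 → advance +1; mR−mL=312/17 → turn +1·90°
n=2: pose=(3,0,N); sL=160/89, sR=160/29; mL=-160/89, mR=11920/2581; mL+mR=7280/2581 → advance +1; mR−mL=16560/2581 → turn +1·90°
n=3: pose=(3,1,W); sL=5/2, sR=8/5; mL=-5/2, mR=7/20; mL+mR=-43/20 → advance -1; mR−mL=57/20 → turn +1·90°
n=4: pose=(4,1,S); sL=160, sR=160/49; mL=-160, mR=-3760/49; mL+mR=-11600/49 → advance -1; mR−mL=4080/49 → turn +1·90°
n=5: pose=(4,2,E); sL=16/5, sR=80; mL=-16/5, mR=392/5; mL+mR=376/5 → advance +1; mR−mL=408/5 → turn +1·90°
n=6: pose=(5,2,N); sL=32/17, sR=160/49; mL=-32/17, mR=1936/833; mL+mR=368/833 → advance +1; mR−mL=3504/833 → turn +1·90°
n=7: pose=(5,3,W); sL=4, sR=8/5; mL=-4, mR=-2/5; mL+mR=-22/5 → advance -1; mR−mL=18/5 → turn +1·90°

0 160/13 32/17 -160/13 -944/221 2 -1 S
1 80/17 16 -80/17 232/17 2 0 E
2 160/89 160/29 -160/89 11920/2581 3 0 N
3 5/2 8/5 -5/2 7/20 3 1 W
4 160 160/49 -160 -3760/49 4 1 S
5 16/5 80 -16/5 392/5 4 2 E
6 32/17 160/49 -32/17 1936/833 5 2 N
7 4 8/5 -4 -2/5 5 3 W
final 6 3 S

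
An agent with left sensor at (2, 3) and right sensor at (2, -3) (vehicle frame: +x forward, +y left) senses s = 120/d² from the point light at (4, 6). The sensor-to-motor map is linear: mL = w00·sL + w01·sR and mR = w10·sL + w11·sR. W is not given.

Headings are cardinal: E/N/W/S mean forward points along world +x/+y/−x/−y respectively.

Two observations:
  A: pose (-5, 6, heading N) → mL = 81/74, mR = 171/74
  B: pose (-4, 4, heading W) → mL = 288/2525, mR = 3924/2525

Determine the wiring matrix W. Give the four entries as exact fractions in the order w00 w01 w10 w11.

-1/2 1/2 1 1/2

obs A: pose=(-5,6,N) → sL=30/37, sR=3, mL=81/74, mR=171/74
obs B: pose=(-4,4,W) → sL=24/25, sR=120/101, mL=288/2525, mR=3924/2525
sensor matrix S = [[30/37, 3], [24/25, 120/101]]; det S = -179064/93425
solve [mL_A; mL_B] = S·[w00; w01] and [mR_A; mR_B] = S·[w10; w11]:
  w00 = -1/2, w01 = 1/2, w10 = 1, w11 = 1/2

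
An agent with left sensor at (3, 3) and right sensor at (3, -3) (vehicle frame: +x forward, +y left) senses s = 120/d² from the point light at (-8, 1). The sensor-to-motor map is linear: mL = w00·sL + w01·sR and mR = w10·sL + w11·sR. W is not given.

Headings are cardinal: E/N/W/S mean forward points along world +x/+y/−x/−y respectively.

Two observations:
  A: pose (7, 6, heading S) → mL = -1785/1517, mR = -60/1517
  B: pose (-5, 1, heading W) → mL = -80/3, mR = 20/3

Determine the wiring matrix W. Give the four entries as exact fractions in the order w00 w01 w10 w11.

-1 -1 1 -1/2

obs A: pose=(7,6,S) → sL=15/41, sR=30/37, mL=-1785/1517, mR=-60/1517
obs B: pose=(-5,1,W) → sL=40/3, sR=40/3, mL=-80/3, mR=20/3
sensor matrix S = [[15/41, 30/37], [40/3, 40/3]]; det S = -9000/1517
solve [mL_A; mL_B] = S·[w00; w01] and [mR_A; mR_B] = S·[w10; w11]:
  w00 = -1, w01 = -1, w10 = 1, w11 = -1/2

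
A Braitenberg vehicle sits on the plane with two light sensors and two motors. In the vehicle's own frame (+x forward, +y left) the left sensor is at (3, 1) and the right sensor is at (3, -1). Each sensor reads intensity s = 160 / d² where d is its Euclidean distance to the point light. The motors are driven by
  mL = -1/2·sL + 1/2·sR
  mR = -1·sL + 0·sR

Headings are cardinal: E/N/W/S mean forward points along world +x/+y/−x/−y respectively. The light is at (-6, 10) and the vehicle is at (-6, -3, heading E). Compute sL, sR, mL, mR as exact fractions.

160/153 32/41 -832/6273 -160/153

left sensor world pos  = (-3, -2); dL² = 153
right sensor world pos = (-3, -4); dR² = 205
sL = 160/153 = 160/153
sR = 160/205 = 32/41
mL = -1/2·sL + 1/2·sR = -832/6273
mR = -1·sL + 0·sR = -160/153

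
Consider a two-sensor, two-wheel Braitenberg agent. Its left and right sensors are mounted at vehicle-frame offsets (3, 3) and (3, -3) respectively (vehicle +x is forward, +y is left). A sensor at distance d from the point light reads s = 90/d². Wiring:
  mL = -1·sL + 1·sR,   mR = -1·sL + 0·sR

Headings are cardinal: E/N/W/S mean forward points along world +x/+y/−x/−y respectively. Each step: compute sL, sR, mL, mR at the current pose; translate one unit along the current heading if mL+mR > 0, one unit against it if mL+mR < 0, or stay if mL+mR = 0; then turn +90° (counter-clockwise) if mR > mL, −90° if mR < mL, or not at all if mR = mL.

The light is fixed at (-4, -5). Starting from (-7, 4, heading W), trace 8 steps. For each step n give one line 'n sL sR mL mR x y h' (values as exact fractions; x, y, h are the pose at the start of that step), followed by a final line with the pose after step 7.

0 5/4 1/2 -3/4 -5/4 -7 4 W
1 90/169 18/29 432/4901 -90/169 -6 4 N
2 45/61 45/13 2160/793 -45/61 -6 3 E
3 90/29 90/41 -1080/1189 -90/29 -5 3 S
4 45/26 9/16 -243/208 -45/26 -5 4 W
5 10/17 10/17 0 -10/17 -4 4 N
6 9/13 45/17 432/221 -9/13 -4 3 E
7 90/41 90/29 1080/1189 -90/41 -3 3 S
final -3 4 W

n=0: pose=(-7,4,W); sL=5/4, sR=1/2; mL=-3/4, mR=-5/4; mL+mR=-2 → advance -1; mR−mL=-1/2 → turn -1·90°
n=1: pose=(-6,4,N); sL=90/169, sR=18/29; mL=432/4901, mR=-90/169; mL+mR=-2178/4901 → advance -1; mR−mL=-18/29 → turn -1·90°
n=2: pose=(-6,3,E); sL=45/61, sR=45/13; mL=2160/793, mR=-45/61; mL+mR=1575/793 → advance +1; mR−mL=-45/13 → turn -1·90°
n=3: pose=(-5,3,S); sL=90/29, sR=90/41; mL=-1080/1189, mR=-90/29; mL+mR=-4770/1189 → advance -1; mR−mL=-90/41 → turn -1·90°
n=4: pose=(-5,4,W); sL=45/26, sR=9/16; mL=-243/208, mR=-45/26; mL+mR=-603/208 → advance -1; mR−mL=-9/16 → turn -1·90°
n=5: pose=(-4,4,N); sL=10/17, sR=10/17; mL=0, mR=-10/17; mL+mR=-10/17 → advance -1; mR−mL=-10/17 → turn -1·90°
n=6: pose=(-4,3,E); sL=9/13, sR=45/17; mL=432/221, mR=-9/13; mL+mR=279/221 → advance +1; mR−mL=-45/17 → turn -1·90°
n=7: pose=(-3,3,S); sL=90/41, sR=90/29; mL=1080/1189, mR=-90/41; mL+mR=-1530/1189 → advance -1; mR−mL=-90/29 → turn -1·90°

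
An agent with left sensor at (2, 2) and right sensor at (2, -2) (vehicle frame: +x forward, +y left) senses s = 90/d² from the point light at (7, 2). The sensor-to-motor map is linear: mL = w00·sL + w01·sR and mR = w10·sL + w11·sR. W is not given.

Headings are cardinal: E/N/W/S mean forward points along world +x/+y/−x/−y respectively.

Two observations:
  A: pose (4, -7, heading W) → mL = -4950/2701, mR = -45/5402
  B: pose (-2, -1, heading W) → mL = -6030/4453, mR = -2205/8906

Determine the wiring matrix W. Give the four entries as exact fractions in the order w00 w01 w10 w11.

obs A: pose=(4,-7,W) → sL=45/73, sR=45/37, mL=-4950/2701, mR=-45/5402
obs B: pose=(-2,-1,W) → sL=45/73, sR=45/61, mL=-6030/4453, mR=-2205/8906
sensor matrix S = [[45/73, 45/37], [45/73, 45/61]]; det S = -48600/164761
solve [mL_A; mL_B] = S·[w00; w01] and [mR_A; mR_B] = S·[w10; w11]:
  w00 = -1, w01 = -1, w10 = -1, w11 = 1/2

-1 -1 -1 1/2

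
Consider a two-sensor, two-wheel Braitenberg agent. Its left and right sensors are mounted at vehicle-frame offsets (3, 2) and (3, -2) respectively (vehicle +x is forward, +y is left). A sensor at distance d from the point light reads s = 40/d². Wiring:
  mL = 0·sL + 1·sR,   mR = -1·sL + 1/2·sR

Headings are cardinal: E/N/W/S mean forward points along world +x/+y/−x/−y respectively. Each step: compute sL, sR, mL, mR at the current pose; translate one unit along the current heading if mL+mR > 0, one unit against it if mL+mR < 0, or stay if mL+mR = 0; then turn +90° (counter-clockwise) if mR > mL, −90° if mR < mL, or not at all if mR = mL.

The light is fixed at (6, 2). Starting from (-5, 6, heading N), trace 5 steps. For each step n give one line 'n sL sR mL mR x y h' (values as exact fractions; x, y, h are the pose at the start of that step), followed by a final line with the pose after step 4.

n=0: pose=(-5,6,N); sL=20/109, sR=4/13; mL=4/13, mR=-42/1417; mL+mR=394/1417 → advance +1; mR−mL=-478/1417 → turn -1·90°
n=1: pose=(-5,7,E); sL=40/113, sR=40/73; mL=40/73, mR=-660/8249; mL+mR=3860/8249 → advance +1; mR−mL=-5180/8249 → turn -1·90°
n=2: pose=(-4,7,S); sL=10/17, sR=10/37; mL=10/37, mR=-285/629; mL+mR=-115/629 → advance -1; mR−mL=-455/629 → turn -1·90°
n=3: pose=(-4,8,W); sL=8/37, sR=40/233; mL=40/233, mR=-1124/8621; mL+mR=356/8621 → advance +1; mR−mL=-2604/8621 → turn -1·90°
n=4: pose=(-5,8,N); sL=4/25, sR=20/81; mL=20/81, mR=-74/2025; mL+mR=142/675 → advance +1; mR−mL=-574/2025 → turn -1·90°

0 20/109 4/13 4/13 -42/1417 -5 6 N
1 40/113 40/73 40/73 -660/8249 -5 7 E
2 10/17 10/37 10/37 -285/629 -4 7 S
3 8/37 40/233 40/233 -1124/8621 -4 8 W
4 4/25 20/81 20/81 -74/2025 -5 8 N
final -5 9 E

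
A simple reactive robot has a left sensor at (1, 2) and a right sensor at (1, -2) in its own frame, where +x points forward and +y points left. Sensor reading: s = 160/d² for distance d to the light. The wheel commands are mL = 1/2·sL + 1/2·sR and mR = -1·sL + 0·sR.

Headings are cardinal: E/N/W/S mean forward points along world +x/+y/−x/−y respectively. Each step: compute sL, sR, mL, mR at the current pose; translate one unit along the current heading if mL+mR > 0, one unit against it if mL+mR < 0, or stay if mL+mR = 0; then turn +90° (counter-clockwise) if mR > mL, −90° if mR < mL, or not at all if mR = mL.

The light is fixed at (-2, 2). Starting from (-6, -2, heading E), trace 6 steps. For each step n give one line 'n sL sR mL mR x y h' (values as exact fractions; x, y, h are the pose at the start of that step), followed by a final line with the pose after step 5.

n=0: pose=(-6,-2,E); sL=160/13, sR=32/9; mL=928/117, mR=-160/13; mL+mR=-512/117 → advance -1; mR−mL=-2368/117 → turn -1·90°
n=1: pose=(-7,-2,S); sL=80/17, sR=80/37; mL=2160/629, mR=-80/17; mL+mR=-800/629 → advance -1; mR−mL=-5120/629 → turn -1·90°
n=2: pose=(-7,-1,W); sL=160/61, sR=160/37; mL=7840/2257, mR=-160/61; mL+mR=1920/2257 → advance +1; mR−mL=-13760/2257 → turn -1·90°
n=3: pose=(-8,-1,N); sL=40/17, sR=8; mL=88/17, mR=-40/17; mL+mR=48/17 → advance +1; mR−mL=-128/17 → turn -1·90°
n=4: pose=(-8,0,E); sL=32/5, sR=160/41; mL=1056/205, mR=-32/5; mL+mR=-256/205 → advance -1; mR−mL=-2368/205 → turn -1·90°
n=5: pose=(-9,0,S); sL=80/17, sR=16/9; mL=496/153, mR=-80/17; mL+mR=-224/153 → advance -1; mR−mL=-1216/153 → turn -1·90°

0 160/13 32/9 928/117 -160/13 -6 -2 E
1 80/17 80/37 2160/629 -80/17 -7 -2 S
2 160/61 160/37 7840/2257 -160/61 -7 -1 W
3 40/17 8 88/17 -40/17 -8 -1 N
4 32/5 160/41 1056/205 -32/5 -8 0 E
5 80/17 16/9 496/153 -80/17 -9 0 S
final -9 1 W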